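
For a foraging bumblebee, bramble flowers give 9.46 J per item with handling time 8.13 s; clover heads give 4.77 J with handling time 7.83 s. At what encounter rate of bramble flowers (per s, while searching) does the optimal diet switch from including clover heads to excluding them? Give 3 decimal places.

Drop clover heads once their profitability E₂/h₂ falls below the rate achievable on bramble flowers alone: E₂/h₂ = λE₁/(1 + λh₁).
Solve for λ: λE₁h₂ = E₂(1 + λh₁) → λ(E₁h₂ − E₂h₁) = E₂ → λ = E₂/(E₁h₂ − E₂h₁).
λ = 4.77/(9.46×7.83 − 4.77×8.13) = 4.77/35.29 = 0.1352 per s.

0.135 per s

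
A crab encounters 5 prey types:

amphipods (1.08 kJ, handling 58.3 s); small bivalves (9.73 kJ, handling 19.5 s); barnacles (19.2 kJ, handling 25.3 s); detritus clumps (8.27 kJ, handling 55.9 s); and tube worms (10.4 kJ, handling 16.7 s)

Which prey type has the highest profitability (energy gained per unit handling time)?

Profitability E/h (kJ/s): amphipods = 1.08/58.3 = 0.0185, small bivalves = 9.73/19.5 = 0.499, barnacles = 19.2/25.3 = 0.759, detritus clumps = 8.27/55.9 = 0.148, tube worms = 10.4/16.7 = 0.623.
Ranked: barnacles > tube worms > small bivalves > detritus clumps > amphipods.

barnacles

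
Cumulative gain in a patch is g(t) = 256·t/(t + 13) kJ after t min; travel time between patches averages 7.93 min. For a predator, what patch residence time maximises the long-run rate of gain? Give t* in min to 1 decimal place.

Optimal t* satisfies g'(t*) = g(t*)/(T + t*).
g'(t) = 256·13/(t + 13)². Setting 256·13/(t+13)² = 256t/[(t+13)(7.93+t)] gives 13(7.93+t) = t(t+13), so t² = 13×7.93 = 103.1.
t* = √103.1 = 10.15 min.

10.2 min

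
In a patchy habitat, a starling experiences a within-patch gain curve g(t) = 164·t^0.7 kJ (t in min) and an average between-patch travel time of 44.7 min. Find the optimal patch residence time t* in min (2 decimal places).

104.30 min

Maximise g(t)/(T+t): set derivative to zero → g'(t)(T+t) = g(t).
g'(t) = 0.7·164·t^-0.3. Setting 0.7·164·t^-0.3 = 164·t^0.7/(44.7+t) gives 0.7(44.7+t) = t, so 0.30·t = 0.7×44.7.
t* = 0.7×44.7/0.30 = 104.3 min.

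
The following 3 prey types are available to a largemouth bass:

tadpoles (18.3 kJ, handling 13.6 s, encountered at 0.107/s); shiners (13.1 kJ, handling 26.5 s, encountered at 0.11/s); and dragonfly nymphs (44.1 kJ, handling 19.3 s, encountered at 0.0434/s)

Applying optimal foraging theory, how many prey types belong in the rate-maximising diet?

E/h in descending order: dragonfly nymphs 2.28, tadpoles 1.35, shiners 0.494 kJ/s. The optimal diet is the largest prefix of this list for which every included type satisfies E_i/h_i > R on the types above it.
Rate on top 1: 1.042. tadpoles: 1.35 > 1.042 → include.
Rate on top 2: 1.176. shiners: 0.494 < 1.176 → exclude; stop.
Optimal diet: dragonfly nymphs, tadpoles — 2 of 3 types.

2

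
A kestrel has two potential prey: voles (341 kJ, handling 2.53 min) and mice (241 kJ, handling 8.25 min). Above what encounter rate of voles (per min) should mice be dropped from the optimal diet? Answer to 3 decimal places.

Drop mice once their profitability E₂/h₂ falls below the rate achievable on voles alone: E₂/h₂ = λE₁/(1 + λh₁).
Solve for λ: λE₁h₂ = E₂(1 + λh₁) → λ(E₁h₂ − E₂h₁) = E₂ → λ = E₂/(E₁h₂ − E₂h₁).
λ = 241/(341×8.25 − 241×2.53) = 241/2204 = 0.1094 per min.

0.109 per min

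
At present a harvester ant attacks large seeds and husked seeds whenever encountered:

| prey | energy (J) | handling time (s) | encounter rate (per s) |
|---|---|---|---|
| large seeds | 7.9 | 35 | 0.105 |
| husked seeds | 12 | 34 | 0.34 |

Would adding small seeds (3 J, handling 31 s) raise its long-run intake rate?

Intake rate on the current diet: R = (0.105×7.9 + 0.34×12) / (1 + 0.105×35 + 0.34×34) = 4.91/16.23 = 0.3024 J/s.
small seeds: E/h = 3/31 = 0.09677 J/s.
0.09677 < 0.3024, so adding small seeds would lower the average — exclude it.

No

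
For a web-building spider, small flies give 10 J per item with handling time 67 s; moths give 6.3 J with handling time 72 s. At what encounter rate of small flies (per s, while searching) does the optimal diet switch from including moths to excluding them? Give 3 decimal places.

0.021 per s

The zero-one rule: include moths iff E₂/h₂ > λE₁/(1+λh₁). Equality gives the switch point.
λE₁h₂ = E₂ + λE₂h₁ ⇒ λ = E₂/(E₁h₂ − E₂h₁) = 6.3/(720 − 422.1) = 0.02115 per s.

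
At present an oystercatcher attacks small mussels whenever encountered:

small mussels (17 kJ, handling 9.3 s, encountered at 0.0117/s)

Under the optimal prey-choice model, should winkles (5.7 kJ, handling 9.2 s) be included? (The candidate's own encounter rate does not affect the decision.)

Yes

Intake rate on the current diet: R = (0.0117×17) / (1 + 0.0117×9.3) = 0.1989/1.109 = 0.1794 kJ/s.
winkles: E/h = 5.7/9.2 = 0.6196 kJ/s.
Since 0.6196 > R, including winkles increases the long-run rate.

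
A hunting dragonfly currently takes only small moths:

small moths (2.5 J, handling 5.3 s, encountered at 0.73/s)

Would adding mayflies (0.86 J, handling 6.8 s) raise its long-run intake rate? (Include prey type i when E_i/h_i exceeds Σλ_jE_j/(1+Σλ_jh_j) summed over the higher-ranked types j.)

No

Current rate: (0.73×2.5)/(1 + 0.73×5.3) = 0.3748 J/s.
mayflies: E/h = 0.86/6.8 = 0.1265 J/s.
0.1265 < 0.3748, so adding mayflies would lower the average — exclude it.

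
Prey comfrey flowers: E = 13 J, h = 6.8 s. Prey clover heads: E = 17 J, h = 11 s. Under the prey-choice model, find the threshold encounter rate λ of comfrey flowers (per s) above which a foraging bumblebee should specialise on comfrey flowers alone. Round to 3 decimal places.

At the threshold, the rate on comfrey flowers alone equals the profitability of clover heads: λ·13/(1 + λ·6.8) = 17/11 = 1.545.
Rearranging, λ(13 − 1.545×6.8) = 1.545, so λ = 1.545/2.491 = 0.6204 per s.

0.620 per s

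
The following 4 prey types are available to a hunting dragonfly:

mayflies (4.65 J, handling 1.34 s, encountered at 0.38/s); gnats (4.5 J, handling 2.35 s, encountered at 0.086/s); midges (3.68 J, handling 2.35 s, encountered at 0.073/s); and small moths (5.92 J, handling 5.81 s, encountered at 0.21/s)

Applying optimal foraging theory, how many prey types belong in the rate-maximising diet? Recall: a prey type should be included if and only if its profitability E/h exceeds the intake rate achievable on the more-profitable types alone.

Rank by E/h (J/s): mayflies 3.47, gnats 1.91, midges 1.57, small moths 1.02. Include each in turn until the next type's E/h falls below the running intake rate.
Rate on top 1: 1.171. gnats: 1.91 > 1.171 → include.
Rate on top 2: 1.259. midges: 1.57 > 1.259 → include.
Rate on top 3: 1.287. small moths: 1.02 < 1.287 → exclude; stop.
Optimal diet: mayflies, gnats, midges — 3 of 4 types.

3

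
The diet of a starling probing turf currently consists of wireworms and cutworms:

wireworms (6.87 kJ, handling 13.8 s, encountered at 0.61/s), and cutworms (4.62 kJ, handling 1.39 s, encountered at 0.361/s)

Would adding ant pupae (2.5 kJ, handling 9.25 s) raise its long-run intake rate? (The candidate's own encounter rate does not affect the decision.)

No

Intake rate on the current diet: R = (0.61×6.87 + 0.361×4.62) / (1 + 0.61×13.8 + 0.361×1.39) = 5.859/9.92 = 0.5906 kJ/s.
ant pupae: E/h = 2.5/9.25 = 0.2703 kJ/s.
Since 0.2703 < R, time spent handling ant pupae is better spent searching.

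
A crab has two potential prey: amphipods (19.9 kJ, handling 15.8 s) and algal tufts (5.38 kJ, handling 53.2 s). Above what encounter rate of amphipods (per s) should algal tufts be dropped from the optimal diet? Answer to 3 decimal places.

0.006 per s

The zero-one rule: include algal tufts iff E₂/h₂ > λE₁/(1+λh₁). Equality gives the switch point.
λE₁h₂ = E₂ + λE₂h₁ ⇒ λ = E₂/(E₁h₂ − E₂h₁) = 5.38/(1059 − 85) = 0.005525 per s.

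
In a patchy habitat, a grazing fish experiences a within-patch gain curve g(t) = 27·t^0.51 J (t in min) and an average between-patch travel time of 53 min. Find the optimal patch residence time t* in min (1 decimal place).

55.2 min

Maximise g(t)/(T+t): set derivative to zero → g'(t)(T+t) = g(t).
g'(t) = 0.51·27·t^-0.49. Setting 0.51·27·t^-0.49 = 27·t^0.51/(53+t) gives 0.51(53+t) = t, so 0.49·t = 0.51×53.
t* = 0.51×53/0.49 = 55.16 min.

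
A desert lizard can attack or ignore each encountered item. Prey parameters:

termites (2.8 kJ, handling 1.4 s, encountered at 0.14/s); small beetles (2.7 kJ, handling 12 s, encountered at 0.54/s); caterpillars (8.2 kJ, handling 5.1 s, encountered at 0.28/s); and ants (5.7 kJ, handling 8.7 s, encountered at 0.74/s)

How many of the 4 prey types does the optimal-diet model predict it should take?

2

E/h in descending order: termites 2, caterpillars 1.61, ants 0.655, small beetles 0.225 kJ/s. The optimal diet is the largest prefix of this list for which every included type satisfies E_i/h_i > R on the types above it.
Rate on top 1: 0.3278. caterpillars: 1.61 > 0.3278 → include.
Rate on top 2: 1.024. ants: 0.655 < 1.024 → exclude; stop.
Optimal diet: termites, caterpillars — 2 of 4 types.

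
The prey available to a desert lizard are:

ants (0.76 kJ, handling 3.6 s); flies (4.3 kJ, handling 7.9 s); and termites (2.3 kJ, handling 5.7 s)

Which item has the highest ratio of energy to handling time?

In descending order of E/h:
flies: 4.3/7.9 = 0.544 kJ/s
termites: 2.3/5.7 = 0.404 kJ/s
ants: 0.76/3.6 = 0.211 kJ/s

flies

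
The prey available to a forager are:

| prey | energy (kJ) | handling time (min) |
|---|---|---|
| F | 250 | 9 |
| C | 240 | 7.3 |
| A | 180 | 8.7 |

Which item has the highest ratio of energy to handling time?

C

In descending order of E/h:
C: 240/7.3 = 32.9 kJ/min
F: 250/9 = 27.8 kJ/min
A: 180/8.7 = 20.7 kJ/min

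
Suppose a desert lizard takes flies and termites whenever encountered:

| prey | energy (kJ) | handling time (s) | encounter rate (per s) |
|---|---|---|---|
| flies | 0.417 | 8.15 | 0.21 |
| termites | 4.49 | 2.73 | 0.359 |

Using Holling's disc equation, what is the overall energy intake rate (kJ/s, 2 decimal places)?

R = (0.21×0.417 + 0.359×4.49) / (1 + 0.21×8.15 + 0.359×2.73) = 1.699/3.692 = 0.4604 kJ/s.

0.46 kJ/s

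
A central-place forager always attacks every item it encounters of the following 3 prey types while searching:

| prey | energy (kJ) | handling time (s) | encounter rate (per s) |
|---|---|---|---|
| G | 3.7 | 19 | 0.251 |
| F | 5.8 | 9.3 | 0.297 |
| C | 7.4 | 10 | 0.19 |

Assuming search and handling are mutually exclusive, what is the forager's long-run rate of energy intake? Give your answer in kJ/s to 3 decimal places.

0.389 kJ/s

Energy encountered per unit search time: 0.251×3.7 + 0.297×5.8 + 0.19×7.4 = 4.057 kJ/s.
Handling time per unit search time: 0.251×19 + 0.297×9.3 + 0.19×10 = 9.431.
Rate = 4.057/(1 + 9.431) = 0.389 kJ/s.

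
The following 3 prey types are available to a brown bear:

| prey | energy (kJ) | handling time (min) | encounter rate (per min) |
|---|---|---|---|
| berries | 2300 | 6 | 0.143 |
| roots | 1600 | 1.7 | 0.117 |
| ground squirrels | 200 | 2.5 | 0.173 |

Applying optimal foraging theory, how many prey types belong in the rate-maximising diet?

E/h in descending order: roots 941, berries 383, ground squirrels 80 kJ/min. The optimal diet is the largest prefix of this list for which every included type satisfies E_i/h_i > R on the types above it.
Rate on top 1: 156.1. berries: 383 > 156.1 → include.
Rate on top 2: 250.9. ground squirrels: 80 < 250.9 → exclude; stop.
Optimal diet: roots, berries — 2 of 3 types.

2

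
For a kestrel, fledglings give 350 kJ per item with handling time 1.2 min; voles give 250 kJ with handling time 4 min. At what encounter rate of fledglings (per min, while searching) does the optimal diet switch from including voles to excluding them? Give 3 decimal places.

0.227 per min

Drop voles once their profitability E₂/h₂ falls below the rate achievable on fledglings alone: E₂/h₂ = λE₁/(1 + λh₁).
Solve for λ: λE₁h₂ = E₂(1 + λh₁) → λ(E₁h₂ − E₂h₁) = E₂ → λ = E₂/(E₁h₂ − E₂h₁).
λ = 250/(350×4 − 250×1.2) = 250/1100 = 0.2273 per min.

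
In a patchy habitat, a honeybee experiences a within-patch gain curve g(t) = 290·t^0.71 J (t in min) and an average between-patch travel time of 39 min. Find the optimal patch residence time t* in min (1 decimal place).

Optimal t* satisfies g'(t*) = g(t*)/(T + t*).
g'(t) = 0.71·290·t^-0.29. Setting 0.71·290·t^-0.29 = 290·t^0.71/(39+t) gives 0.71(39+t) = t, so 0.29·t = 0.71×39.
t* = 0.71×39/0.29 = 95.48 min.

95.5 min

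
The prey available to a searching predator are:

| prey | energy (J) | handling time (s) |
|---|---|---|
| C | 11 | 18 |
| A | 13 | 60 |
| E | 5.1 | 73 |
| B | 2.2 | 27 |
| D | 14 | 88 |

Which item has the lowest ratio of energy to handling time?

Profitability E/h (J/s): C = 11/18 = 0.611, A = 13/60 = 0.217, E = 5.1/73 = 0.0699, B = 2.2/27 = 0.0815, D = 14/88 = 0.159.
Ranked: C > A > D > B > E.

E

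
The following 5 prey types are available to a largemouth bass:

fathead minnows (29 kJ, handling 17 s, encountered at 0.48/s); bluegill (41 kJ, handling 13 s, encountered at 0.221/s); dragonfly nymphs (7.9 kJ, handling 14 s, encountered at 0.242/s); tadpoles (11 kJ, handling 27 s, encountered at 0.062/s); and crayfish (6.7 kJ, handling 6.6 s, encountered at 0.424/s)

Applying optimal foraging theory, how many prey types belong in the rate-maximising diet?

1

Rank by E/h (kJ/s): bluegill 3.15, fathead minnows 1.71, crayfish 1.02, dragonfly nymphs 0.564, tadpoles 0.407. Include each in turn until the next type's E/h falls below the running intake rate.
Rate on top 1: 2.34. fathead minnows: 1.71 < 2.34 → exclude; stop.
Optimal diet: bluegill — 1 of 5 types.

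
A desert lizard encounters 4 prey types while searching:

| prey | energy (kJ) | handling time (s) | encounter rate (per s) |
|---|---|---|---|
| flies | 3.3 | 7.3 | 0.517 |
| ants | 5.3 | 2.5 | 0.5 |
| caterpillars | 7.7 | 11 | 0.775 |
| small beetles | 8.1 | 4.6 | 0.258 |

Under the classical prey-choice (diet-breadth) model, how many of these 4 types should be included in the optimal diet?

2

E/h in descending order: ants 2.12, small beetles 1.76, caterpillars 0.7, flies 0.452 kJ/s. The optimal diet is the largest prefix of this list for which every included type satisfies E_i/h_i > R on the types above it.
Rate on top 1: 1.178. small beetles: 1.76 > 1.178 → include.
Rate on top 2: 1.379. caterpillars: 0.7 < 1.379 → exclude; stop.
Optimal diet: ants, small beetles — 2 of 4 types.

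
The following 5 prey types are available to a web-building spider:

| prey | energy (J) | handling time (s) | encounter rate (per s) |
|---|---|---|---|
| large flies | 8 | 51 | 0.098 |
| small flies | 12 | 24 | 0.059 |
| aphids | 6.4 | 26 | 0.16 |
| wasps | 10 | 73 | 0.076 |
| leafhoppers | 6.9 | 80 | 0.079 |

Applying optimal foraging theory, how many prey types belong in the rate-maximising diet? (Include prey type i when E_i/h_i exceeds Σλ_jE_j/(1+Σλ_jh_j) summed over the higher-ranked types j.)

E/h in descending order: small flies 0.5, aphids 0.246, large flies 0.157, wasps 0.137, leafhoppers 0.0863 J/s. The optimal diet is the largest prefix of this list for which every included type satisfies E_i/h_i > R on the types above it.
Rate on top 1: 0.293. aphids: 0.246 < 0.293 → exclude; stop.
Optimal diet: small flies — 1 of 5 types.

1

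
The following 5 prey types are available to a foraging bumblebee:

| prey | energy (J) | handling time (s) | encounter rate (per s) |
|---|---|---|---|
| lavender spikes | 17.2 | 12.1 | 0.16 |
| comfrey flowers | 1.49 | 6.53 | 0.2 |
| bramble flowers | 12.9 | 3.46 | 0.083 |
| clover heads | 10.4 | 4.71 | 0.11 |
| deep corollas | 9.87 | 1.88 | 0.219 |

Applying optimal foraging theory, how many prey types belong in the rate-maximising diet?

Rank by E/h (J/s): deep corollas 5.25, bramble flowers 3.73, clover heads 2.21, lavender spikes 1.42, comfrey flowers 0.228. Include each in turn until the next type's E/h falls below the running intake rate.
Rate on top 1: 1.531. bramble flowers: 3.73 > 1.531 → include.
Rate on top 2: 1.903. clover heads: 2.21 > 1.903 → include.
Rate on top 3: 1.974. lavender spikes: 1.42 < 1.974 → exclude; stop.
Optimal diet: deep corollas, bramble flowers, clover heads — 3 of 5 types.

3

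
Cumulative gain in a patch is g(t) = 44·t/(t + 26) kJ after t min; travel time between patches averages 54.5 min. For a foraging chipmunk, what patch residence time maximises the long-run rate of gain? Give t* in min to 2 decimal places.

37.64 min

Maximise g(t)/(T+t): set derivative to zero → g'(t)(T+t) = g(t).
g'(t) = 44·26/(t + 26)². Setting 44·26/(t+26)² = 44t/[(t+26)(54.5+t)] gives 26(54.5+t) = t(t+26), so t² = 26×54.5 = 1417.
t* = √1417 = 37.64 min.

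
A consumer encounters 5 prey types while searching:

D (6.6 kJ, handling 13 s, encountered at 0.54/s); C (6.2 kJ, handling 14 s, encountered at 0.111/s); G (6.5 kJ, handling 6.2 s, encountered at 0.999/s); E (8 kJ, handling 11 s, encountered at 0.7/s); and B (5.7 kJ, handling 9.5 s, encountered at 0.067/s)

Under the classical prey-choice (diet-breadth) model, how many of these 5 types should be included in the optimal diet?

Rank by E/h (kJ/s): G 1.05, E 0.727, B 0.6, D 0.508, C 0.443. Include each in turn until the next type's E/h falls below the running intake rate.
Rate on top 1: 0.9027. E: 0.727 < 0.9027 → exclude; stop.
Optimal diet: G — 1 of 5 types.

1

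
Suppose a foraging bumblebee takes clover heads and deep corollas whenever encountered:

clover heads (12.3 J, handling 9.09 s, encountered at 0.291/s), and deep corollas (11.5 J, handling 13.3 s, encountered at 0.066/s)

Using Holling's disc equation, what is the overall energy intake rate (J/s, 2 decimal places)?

R = (0.291×12.3 + 0.066×11.5) / (1 + 0.291×9.09 + 0.066×13.3) = 4.338/4.523 = 0.9592 J/s.

0.96 J/s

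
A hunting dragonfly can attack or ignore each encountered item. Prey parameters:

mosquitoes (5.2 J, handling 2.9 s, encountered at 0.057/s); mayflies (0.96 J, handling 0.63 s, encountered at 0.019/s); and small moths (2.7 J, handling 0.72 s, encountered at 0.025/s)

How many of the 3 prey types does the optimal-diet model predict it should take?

3

Profitabilities (E/h, J/s): small moths 3.75, mosquitoes 1.79, mayflies 1.52. Add prey in this order while the next type's profitability exceeds the intake rate on those already taken.
Rate on top 1: 0.06631. mosquitoes: 1.79 > 0.06631 → include.
Rate on top 2: 0.3075. mayflies: 1.52 > 0.3075 → include.
Optimal diet: small moths, mosquitoes, mayflies — 3 of 3 types.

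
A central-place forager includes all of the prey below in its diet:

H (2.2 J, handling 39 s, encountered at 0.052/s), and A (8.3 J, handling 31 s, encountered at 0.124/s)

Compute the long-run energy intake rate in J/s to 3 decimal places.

0.166 J/s

R = Σλ_iE_i / (1 + Σλ_ih_i)
Numerator: 0.052×2.2 + 0.124×8.3 = 1.144
Denominator: 1 + 0.052×39 + 0.124×31 = 6.872
R = 1.144/6.872 = 0.1664 J/s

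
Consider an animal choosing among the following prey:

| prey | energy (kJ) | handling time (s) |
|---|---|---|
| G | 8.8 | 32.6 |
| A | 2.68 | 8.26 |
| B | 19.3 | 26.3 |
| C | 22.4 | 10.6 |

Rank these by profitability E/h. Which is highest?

C

Profitability E/h (kJ/s): G = 8.8/32.6 = 0.27, A = 2.68/8.26 = 0.324, B = 19.3/26.3 = 0.734, C = 22.4/10.6 = 2.11.
Ranked: C > B > A > G.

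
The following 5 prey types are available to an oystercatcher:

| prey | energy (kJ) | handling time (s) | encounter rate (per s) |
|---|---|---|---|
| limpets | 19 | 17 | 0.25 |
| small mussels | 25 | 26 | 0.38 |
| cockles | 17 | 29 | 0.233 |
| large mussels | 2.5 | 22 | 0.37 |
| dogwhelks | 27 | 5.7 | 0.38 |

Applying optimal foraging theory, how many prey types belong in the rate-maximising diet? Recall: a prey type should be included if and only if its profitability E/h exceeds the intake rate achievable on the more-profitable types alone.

1

Profitabilities (E/h, kJ/s): dogwhelks 4.74, limpets 1.12, small mussels 0.962, cockles 0.586, large mussels 0.114. Add prey in this order while the next type's profitability exceeds the intake rate on those already taken.
Rate on top 1: 3.241. limpets: 1.12 < 3.241 → exclude; stop.
Optimal diet: dogwhelks — 1 of 5 types.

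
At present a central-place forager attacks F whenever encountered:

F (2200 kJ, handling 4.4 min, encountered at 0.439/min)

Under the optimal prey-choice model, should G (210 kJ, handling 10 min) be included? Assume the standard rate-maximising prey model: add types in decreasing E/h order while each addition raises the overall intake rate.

No

Current rate: (0.439×2200)/(1 + 0.439×4.4) = 329.4 kJ/min.
G: E/h = 210/10 = 21 kJ/min.
Since 21 < R, time spent handling G is better spent searching.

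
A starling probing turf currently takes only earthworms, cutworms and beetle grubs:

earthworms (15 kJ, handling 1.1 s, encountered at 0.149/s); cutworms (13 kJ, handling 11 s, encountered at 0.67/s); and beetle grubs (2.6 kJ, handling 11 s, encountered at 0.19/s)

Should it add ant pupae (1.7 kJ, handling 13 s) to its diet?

No

On earthworms, cutworms and beetle grubs alone, R = ΣλE/(1+Σλh) = 11.44/10.62 = 1.077 kJ/s.
ant pupae: E/h = 1.7/13 = 0.1308 kJ/s.
Since 0.1308 < R, time spent handling ant pupae is better spent searching.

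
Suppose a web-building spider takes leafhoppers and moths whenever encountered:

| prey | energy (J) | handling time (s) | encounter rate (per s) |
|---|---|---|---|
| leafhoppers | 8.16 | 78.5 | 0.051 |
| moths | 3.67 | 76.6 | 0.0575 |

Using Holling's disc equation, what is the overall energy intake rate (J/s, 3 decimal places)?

R = Σλ_iE_i / (1 + Σλ_ih_i)
Numerator: 0.051×8.16 + 0.0575×3.67 = 0.6272
Denominator: 1 + 0.051×78.5 + 0.0575×76.6 = 9.408
R = 0.6272/9.408 = 0.06667 J/s

0.067 J/s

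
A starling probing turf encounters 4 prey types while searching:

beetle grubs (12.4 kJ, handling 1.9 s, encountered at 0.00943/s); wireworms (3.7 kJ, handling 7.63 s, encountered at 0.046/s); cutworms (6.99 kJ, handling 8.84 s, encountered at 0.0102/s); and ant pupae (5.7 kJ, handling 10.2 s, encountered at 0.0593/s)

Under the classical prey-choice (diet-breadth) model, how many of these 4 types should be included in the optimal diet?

Profitabilities (E/h, kJ/s): beetle grubs 6.53, cutworms 0.791, ant pupae 0.559, wireworms 0.485. Add prey in this order while the next type's profitability exceeds the intake rate on those already taken.
Rate on top 1: 0.1149. cutworms: 0.791 > 0.1149 → include.
Rate on top 2: 0.1699. ant pupae: 0.559 > 0.1699 → include.
Rate on top 3: 0.3072. wireworms: 0.485 > 0.3072 → include.
Optimal diet: beetle grubs, cutworms, ant pupae, wireworms — 4 of 4 types.

4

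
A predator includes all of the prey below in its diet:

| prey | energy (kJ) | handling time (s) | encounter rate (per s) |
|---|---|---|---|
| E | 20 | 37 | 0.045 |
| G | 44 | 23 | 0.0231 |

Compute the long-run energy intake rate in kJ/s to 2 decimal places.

R = (0.045×20 + 0.0231×44) / (1 + 0.045×37 + 0.0231×23) = 1.916/3.196 = 0.5996 kJ/s.

0.60 kJ/s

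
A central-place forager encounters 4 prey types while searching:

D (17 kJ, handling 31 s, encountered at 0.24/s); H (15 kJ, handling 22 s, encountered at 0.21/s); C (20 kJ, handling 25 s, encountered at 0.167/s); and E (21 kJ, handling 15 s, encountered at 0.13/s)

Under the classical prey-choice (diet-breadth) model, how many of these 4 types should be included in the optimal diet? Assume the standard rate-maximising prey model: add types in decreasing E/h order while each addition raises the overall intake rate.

1

E/h in descending order: E 1.4, C 0.8, H 0.682, D 0.548 kJ/s. The optimal diet is the largest prefix of this list for which every included type satisfies E_i/h_i > R on the types above it.
Rate on top 1: 0.9254. C: 0.8 < 0.9254 → exclude; stop.
Optimal diet: E — 1 of 4 types.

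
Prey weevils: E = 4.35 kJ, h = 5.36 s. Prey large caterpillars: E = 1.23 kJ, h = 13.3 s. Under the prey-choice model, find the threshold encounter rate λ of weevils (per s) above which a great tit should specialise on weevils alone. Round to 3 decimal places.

0.024 per s

At the threshold, the rate on weevils alone equals the profitability of large caterpillars: λ·4.35/(1 + λ·5.36) = 1.23/13.3 = 0.09248.
Rearranging, λ(4.35 − 0.09248×5.36) = 0.09248, so λ = 0.09248/3.854 = 0.02399 per s.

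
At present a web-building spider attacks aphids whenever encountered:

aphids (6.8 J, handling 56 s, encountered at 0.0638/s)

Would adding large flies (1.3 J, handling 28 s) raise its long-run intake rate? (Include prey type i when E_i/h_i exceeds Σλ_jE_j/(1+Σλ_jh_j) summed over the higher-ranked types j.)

No

Intake rate on the current diet: R = (0.0638×6.8) / (1 + 0.0638×56) = 0.4338/4.573 = 0.09487 J/s.
large flies: E/h = 1.3/28 = 0.04643 J/s.
Since 0.04643 < R, time spent handling large flies is better spent searching.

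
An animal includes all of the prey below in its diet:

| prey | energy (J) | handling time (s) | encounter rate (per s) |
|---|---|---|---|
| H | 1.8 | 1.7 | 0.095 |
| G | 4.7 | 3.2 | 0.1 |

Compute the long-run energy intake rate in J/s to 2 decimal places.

R = Σλ_iE_i / (1 + Σλ_ih_i)
Numerator: 0.095×1.8 + 0.1×4.7 = 0.641
Denominator: 1 + 0.095×1.7 + 0.1×3.2 = 1.482
R = 0.641/1.482 = 0.4327 J/s

0.43 J/s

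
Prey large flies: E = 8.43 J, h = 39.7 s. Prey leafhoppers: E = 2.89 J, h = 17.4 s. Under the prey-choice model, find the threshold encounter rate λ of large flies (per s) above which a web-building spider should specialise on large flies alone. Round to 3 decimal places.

At the threshold, the rate on large flies alone equals the profitability of leafhoppers: λ·8.43/(1 + λ·39.7) = 2.89/17.4 = 0.1661.
Rearranging, λ(8.43 − 0.1661×39.7) = 0.1661, so λ = 0.1661/1.836 = 0.09046 per s.

0.090 per s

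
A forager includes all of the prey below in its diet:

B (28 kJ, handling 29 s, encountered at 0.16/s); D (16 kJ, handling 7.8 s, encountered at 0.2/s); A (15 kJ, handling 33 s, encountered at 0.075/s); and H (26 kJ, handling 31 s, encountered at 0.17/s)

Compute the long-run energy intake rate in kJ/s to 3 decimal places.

Energy encountered per unit search time: 0.16×28 + 0.2×16 + 0.075×15 + 0.17×26 = 13.23 kJ/s.
Handling time per unit search time: 0.16×29 + 0.2×7.8 + 0.075×33 + 0.17×31 = 13.95.
Rate = 13.23/(1 + 13.95) = 0.8849 kJ/s.

0.885 kJ/s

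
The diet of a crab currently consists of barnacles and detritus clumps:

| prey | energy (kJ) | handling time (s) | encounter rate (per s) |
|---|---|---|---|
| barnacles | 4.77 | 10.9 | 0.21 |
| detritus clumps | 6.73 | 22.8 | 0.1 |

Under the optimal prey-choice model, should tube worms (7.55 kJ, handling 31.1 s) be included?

No

Intake rate on the current diet: R = (0.21×4.77 + 0.1×6.73) / (1 + 0.21×10.9 + 0.1×22.8) = 1.675/5.569 = 0.3007 kJ/s.
tube worms: E/h = 7.55/31.1 = 0.2428 kJ/s.
Since 0.2428 < R, time spent handling tube worms is better spent searching.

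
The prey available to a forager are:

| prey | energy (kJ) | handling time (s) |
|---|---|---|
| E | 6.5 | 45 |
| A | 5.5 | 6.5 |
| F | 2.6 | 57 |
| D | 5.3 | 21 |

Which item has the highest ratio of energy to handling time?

A

In descending order of E/h:
A: 5.5/6.5 = 0.846 kJ/s
D: 5.3/21 = 0.252 kJ/s
E: 6.5/45 = 0.144 kJ/s
F: 2.6/57 = 0.0456 kJ/s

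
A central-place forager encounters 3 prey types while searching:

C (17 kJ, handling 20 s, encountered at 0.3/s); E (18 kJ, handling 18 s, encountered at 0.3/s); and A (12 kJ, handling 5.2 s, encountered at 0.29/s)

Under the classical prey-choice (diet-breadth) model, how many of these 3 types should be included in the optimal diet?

1

Rank by E/h (kJ/s): A 2.31, E 1, C 0.85. Include each in turn until the next type's E/h falls below the running intake rate.
Rate on top 1: 1.388. E: 1 < 1.388 → exclude; stop.
Optimal diet: A — 1 of 3 types.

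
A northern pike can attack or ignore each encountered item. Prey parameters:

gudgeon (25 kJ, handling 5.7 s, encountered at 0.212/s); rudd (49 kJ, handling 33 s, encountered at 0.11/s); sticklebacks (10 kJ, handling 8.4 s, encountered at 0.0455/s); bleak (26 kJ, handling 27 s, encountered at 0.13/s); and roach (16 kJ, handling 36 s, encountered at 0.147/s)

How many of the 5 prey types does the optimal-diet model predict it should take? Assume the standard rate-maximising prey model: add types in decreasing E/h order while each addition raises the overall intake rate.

Rank by E/h (kJ/s): gudgeon 4.39, rudd 1.48, sticklebacks 1.19, bleak 0.963, roach 0.444. Include each in turn until the next type's E/h falls below the running intake rate.
Rate on top 1: 2.4. rudd: 1.48 < 2.4 → exclude; stop.
Optimal diet: gudgeon — 1 of 5 types.

1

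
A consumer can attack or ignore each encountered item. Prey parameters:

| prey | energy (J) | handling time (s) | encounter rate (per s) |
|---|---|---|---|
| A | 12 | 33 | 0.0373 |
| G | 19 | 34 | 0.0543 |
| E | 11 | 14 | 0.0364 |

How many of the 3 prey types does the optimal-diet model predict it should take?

2

E/h in descending order: E 0.786, G 0.559, A 0.364 J/s. The optimal diet is the largest prefix of this list for which every included type satisfies E_i/h_i > R on the types above it.
Rate on top 1: 0.2652. G: 0.559 > 0.2652 → include.
Rate on top 2: 0.4268. A: 0.364 < 0.4268 → exclude; stop.
Optimal diet: E, G — 2 of 3 types.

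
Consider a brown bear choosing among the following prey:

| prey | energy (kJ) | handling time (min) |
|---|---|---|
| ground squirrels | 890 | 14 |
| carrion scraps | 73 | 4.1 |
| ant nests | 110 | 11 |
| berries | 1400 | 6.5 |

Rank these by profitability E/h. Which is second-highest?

Profitability E/h (kJ/min): ground squirrels = 890/14 = 63.6, carrion scraps = 73/4.1 = 17.8, ant nests = 110/11 = 10, berries = 1400/6.5 = 215.
Ranked: berries > ground squirrels > carrion scraps > ant nests.

ground squirrels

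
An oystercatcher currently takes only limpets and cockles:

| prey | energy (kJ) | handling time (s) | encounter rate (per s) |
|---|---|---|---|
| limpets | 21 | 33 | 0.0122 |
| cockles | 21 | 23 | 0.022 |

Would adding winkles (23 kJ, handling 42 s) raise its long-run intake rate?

On limpets and cockles alone, R = ΣλE/(1+Σλh) = 0.7182/1.909 = 0.3763 kJ/s.
winkles: E/h = 23/42 = 0.5476 kJ/s.
0.5476 > 0.3763, so adding winkles raises the average — include it.

Yes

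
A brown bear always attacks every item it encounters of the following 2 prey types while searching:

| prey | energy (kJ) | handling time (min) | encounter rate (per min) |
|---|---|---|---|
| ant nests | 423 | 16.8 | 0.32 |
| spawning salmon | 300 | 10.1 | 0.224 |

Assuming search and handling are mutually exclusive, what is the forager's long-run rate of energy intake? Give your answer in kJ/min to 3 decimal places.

R = (0.32×423 + 0.224×300) / (1 + 0.32×16.8 + 0.224×10.1) = 202.6/8.638 = 23.45 kJ/min.

23.449 kJ/min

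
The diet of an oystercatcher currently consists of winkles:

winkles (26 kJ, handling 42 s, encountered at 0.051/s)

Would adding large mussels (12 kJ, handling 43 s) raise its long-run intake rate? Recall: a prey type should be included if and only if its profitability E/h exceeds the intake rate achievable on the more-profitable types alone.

On winkles alone, R = ΣλE/(1+Σλh) = 1.326/3.142 = 0.422 kJ/s.
Profitability of large mussels: 12/43 = 0.2791 kJ/s.
Since 0.2791 < R, time spent handling large mussels is better spent searching.

No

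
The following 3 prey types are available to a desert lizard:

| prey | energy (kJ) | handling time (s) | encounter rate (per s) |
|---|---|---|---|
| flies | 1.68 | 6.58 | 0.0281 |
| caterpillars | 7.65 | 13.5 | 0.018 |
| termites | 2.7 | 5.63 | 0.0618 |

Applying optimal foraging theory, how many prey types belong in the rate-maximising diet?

3

Rank by E/h (kJ/s): caterpillars 0.567, termites 0.48, flies 0.255. Include each in turn until the next type's E/h falls below the running intake rate.
Rate on top 1: 0.1108. termites: 0.48 > 0.1108 → include.
Rate on top 2: 0.1914. flies: 0.255 > 0.1914 → include.
Optimal diet: caterpillars, termites, flies — 3 of 3 types.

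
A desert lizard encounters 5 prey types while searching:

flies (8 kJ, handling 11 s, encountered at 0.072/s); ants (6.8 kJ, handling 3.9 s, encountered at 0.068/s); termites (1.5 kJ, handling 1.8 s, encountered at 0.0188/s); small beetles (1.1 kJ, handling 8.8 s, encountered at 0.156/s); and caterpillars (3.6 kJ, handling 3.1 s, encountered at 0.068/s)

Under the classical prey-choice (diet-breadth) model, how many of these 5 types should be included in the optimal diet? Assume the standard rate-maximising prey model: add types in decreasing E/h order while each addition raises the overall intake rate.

4

E/h in descending order: ants 1.74, caterpillars 1.16, termites 0.833, flies 0.727, small beetles 0.125 kJ/s. The optimal diet is the largest prefix of this list for which every included type satisfies E_i/h_i > R on the types above it.
Rate on top 1: 0.3655. caterpillars: 1.16 > 0.3655 → include.
Rate on top 2: 0.4791. termites: 0.833 > 0.4791 → include.
Rate on top 3: 0.4871. flies: 0.727 > 0.4871 → include.
Rate on top 4: 0.5697. small beetles: 0.125 < 0.5697 → exclude; stop.
Optimal diet: ants, caterpillars, termites, flies — 4 of 5 types.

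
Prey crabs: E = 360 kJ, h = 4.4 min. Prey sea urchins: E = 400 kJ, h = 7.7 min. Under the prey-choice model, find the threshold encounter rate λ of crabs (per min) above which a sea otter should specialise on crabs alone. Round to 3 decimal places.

0.395 per min

At the threshold, the rate on crabs alone equals the profitability of sea urchins: λ·360/(1 + λ·4.4) = 400/7.7 = 51.95.
Rearranging, λ(360 − 51.95×4.4) = 51.95, so λ = 51.95/131.4 = 0.3953 per min.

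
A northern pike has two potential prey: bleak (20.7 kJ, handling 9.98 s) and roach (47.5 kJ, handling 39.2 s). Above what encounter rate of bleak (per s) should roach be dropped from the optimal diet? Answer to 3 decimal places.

Drop roach once their profitability E₂/h₂ falls below the rate achievable on bleak alone: E₂/h₂ = λE₁/(1 + λh₁).
Solve for λ: λE₁h₂ = E₂(1 + λh₁) → λ(E₁h₂ − E₂h₁) = E₂ → λ = E₂/(E₁h₂ − E₂h₁).
λ = 47.5/(20.7×39.2 − 47.5×9.98) = 47.5/337.4 = 0.1408 per s.

0.141 per s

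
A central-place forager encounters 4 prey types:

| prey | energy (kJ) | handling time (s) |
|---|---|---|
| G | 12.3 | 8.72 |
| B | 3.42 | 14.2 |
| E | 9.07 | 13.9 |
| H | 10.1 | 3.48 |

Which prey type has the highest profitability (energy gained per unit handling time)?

Profitability E/h (kJ/s): G = 12.3/8.72 = 1.41, B = 3.42/14.2 = 0.241, E = 9.07/13.9 = 0.653, H = 10.1/3.48 = 2.9.
Ranked: H > G > E > B.

H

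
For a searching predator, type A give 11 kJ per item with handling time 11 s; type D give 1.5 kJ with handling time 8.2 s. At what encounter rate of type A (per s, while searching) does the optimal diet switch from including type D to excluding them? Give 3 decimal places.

The zero-one rule: include type D iff E₂/h₂ > λE₁/(1+λh₁). Equality gives the switch point.
λE₁h₂ = E₂ + λE₂h₁ ⇒ λ = E₂/(E₁h₂ − E₂h₁) = 1.5/(90.2 − 16.5) = 0.02035 per s.

0.020 per s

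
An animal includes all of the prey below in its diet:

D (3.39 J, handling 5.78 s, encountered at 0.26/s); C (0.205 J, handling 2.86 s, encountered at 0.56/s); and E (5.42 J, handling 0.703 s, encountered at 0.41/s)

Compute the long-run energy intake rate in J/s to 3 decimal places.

0.733 J/s

Energy encountered per unit search time: 0.26×3.39 + 0.56×0.205 + 0.41×5.42 = 3.218 J/s.
Handling time per unit search time: 0.26×5.78 + 0.56×2.86 + 0.41×0.703 = 3.393.
Rate = 3.218/(1 + 3.393) = 0.7327 J/s.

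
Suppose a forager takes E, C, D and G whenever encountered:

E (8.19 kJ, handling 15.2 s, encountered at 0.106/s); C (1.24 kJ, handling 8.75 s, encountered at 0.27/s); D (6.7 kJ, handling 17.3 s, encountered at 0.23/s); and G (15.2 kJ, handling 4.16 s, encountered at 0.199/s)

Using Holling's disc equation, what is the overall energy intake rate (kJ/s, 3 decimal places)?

0.590 kJ/s

R = (0.106×8.19 + 0.27×1.24 + 0.23×6.7 + 0.199×15.2) / (1 + 0.106×15.2 + 0.27×8.75 + 0.23×17.3 + 0.199×4.16) = 5.769/9.781 = 0.5898 kJ/s.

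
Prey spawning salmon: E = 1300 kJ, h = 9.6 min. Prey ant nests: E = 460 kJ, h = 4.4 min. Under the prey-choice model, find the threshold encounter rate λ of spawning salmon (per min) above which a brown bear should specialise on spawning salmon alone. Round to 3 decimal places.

Drop ant nests once their profitability E₂/h₂ falls below the rate achievable on spawning salmon alone: E₂/h₂ = λE₁/(1 + λh₁).
Solve for λ: λE₁h₂ = E₂(1 + λh₁) → λ(E₁h₂ − E₂h₁) = E₂ → λ = E₂/(E₁h₂ − E₂h₁).
λ = 460/(1300×4.4 − 460×9.6) = 460/1304 = 0.3528 per min.

0.353 per min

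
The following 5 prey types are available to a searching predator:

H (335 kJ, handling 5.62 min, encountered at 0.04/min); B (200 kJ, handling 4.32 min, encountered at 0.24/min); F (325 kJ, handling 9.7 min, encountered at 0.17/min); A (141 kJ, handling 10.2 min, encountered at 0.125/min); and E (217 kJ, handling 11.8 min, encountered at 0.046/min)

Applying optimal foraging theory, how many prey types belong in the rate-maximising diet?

E/h in descending order: H 59.6, B 46.3, F 33.5, E 18.4, A 13.8 kJ/min. The optimal diet is the largest prefix of this list for which every included type satisfies E_i/h_i > R on the types above it.
Rate on top 1: 10.94. B: 46.3 > 10.94 → include.
Rate on top 2: 27.15. F: 33.5 > 27.15 → include.
Rate on top 3: 29.83. E: 18.4 < 29.83 → exclude; stop.
Optimal diet: H, B, F — 3 of 5 types.

3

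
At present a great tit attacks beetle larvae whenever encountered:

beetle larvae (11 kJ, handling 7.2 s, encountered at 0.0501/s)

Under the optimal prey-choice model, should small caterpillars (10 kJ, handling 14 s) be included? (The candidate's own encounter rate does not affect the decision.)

Yes

Intake rate on the current diet: R = (0.0501×11) / (1 + 0.0501×7.2) = 0.5511/1.361 = 0.405 kJ/s.
Profitability of small caterpillars: 10/14 = 0.7143 kJ/s.
0.7143 > 0.405, so adding small caterpillars raises the average — include it.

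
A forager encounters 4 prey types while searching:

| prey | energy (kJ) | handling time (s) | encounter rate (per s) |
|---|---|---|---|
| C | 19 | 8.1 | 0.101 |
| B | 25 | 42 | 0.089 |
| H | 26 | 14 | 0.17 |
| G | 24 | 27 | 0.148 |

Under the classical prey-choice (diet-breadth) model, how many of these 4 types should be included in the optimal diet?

Rank by E/h (kJ/s): C 2.35, H 1.86, G 0.889, B 0.595. Include each in turn until the next type's E/h falls below the running intake rate.
Rate on top 1: 1.055. H: 1.86 > 1.055 → include.
Rate on top 2: 1.51. G: 0.889 < 1.51 → exclude; stop.
Optimal diet: C, H — 2 of 4 types.

2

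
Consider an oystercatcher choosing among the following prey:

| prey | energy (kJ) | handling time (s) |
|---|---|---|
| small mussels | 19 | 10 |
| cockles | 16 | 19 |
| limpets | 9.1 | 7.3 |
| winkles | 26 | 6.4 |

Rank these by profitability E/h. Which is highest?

Profitability E/h (kJ/s): small mussels = 19/10 = 1.9, cockles = 16/19 = 0.842, limpets = 9.1/7.3 = 1.25, winkles = 26/6.4 = 4.06.
Ranked: winkles > small mussels > limpets > cockles.

winkles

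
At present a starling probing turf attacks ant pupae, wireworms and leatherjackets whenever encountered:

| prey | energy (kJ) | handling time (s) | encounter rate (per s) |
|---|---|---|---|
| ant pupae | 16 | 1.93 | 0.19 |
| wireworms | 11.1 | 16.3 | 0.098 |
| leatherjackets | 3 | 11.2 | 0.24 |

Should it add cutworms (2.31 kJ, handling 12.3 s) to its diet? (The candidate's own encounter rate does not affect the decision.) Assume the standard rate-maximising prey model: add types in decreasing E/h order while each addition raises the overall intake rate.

No

Current rate: (0.19×16 + 0.098×11.1 + 0.24×3)/(1 + 0.19×1.93 + 0.098×16.3 + 0.24×11.2) = 0.8577 kJ/s.
Profitability of cutworms: 2.31/12.3 = 0.1878 kJ/s.
0.1878 < 0.8577, so adding cutworms would lower the average — exclude it.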